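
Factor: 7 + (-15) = -1 * 2^3 = -8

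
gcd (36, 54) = 18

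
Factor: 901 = 17^1*53^1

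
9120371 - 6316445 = 2803926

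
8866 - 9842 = -976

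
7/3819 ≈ 0.00183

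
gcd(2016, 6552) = 504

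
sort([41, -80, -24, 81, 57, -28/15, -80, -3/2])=[-80, -80, -24, -28/15, -3/2, 41, 57, 81]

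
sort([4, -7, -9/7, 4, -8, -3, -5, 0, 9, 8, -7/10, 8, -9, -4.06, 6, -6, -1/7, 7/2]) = [-9, -8, -7, -6, -5, -4.06, -3, -9/7, -7/10, -1/7, 0, 7/2, 4, 4, 6, 8, 8, 9]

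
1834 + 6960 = 8794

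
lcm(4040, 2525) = 20200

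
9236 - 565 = 8671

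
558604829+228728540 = 787333369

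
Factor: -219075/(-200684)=2^(-2) * 3^1 * 5^2 * 11^(-1) * 23^1 * 127^1 * 4561^(-1) 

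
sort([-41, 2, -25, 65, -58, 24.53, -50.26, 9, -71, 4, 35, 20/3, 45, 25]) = [-71, -58, -50.26, -41, -25, 2, 4, 20/3, 9, 24.53, 25, 35, 45, 65]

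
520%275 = 245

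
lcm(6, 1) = 6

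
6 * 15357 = 92142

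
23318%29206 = 23318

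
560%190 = 180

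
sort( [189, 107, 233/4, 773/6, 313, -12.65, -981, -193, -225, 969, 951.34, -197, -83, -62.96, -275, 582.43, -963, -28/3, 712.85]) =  [-981, -963, -275, -225, -197, -193, -83, -62.96, -12.65, -28/3, 233/4, 107, 773/6, 189, 313, 582.43, 712.85, 951.34, 969]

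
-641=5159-5800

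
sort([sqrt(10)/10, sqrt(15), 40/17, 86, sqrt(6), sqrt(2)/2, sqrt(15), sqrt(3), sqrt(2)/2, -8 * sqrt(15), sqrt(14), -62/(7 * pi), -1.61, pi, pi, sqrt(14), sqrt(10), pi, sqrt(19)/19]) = [-8 * sqrt(15), -62/(7 * pi), -1.61, sqrt(19)/19, sqrt(10)/10, sqrt(2)/2, sqrt(2)/2, sqrt(3), 40/17, sqrt(6), pi, pi, pi, sqrt(10), sqrt(14), sqrt(14), sqrt(15), sqrt(15), 86]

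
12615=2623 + 9992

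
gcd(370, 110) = 10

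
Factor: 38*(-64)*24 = -1*2^10*3^1*19^1 = -58368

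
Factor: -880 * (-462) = 2^5 * 3^1 * 5^1 * 7^1 * 11^2 = 406560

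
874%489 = 385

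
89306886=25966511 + 63340375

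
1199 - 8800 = -7601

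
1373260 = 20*68663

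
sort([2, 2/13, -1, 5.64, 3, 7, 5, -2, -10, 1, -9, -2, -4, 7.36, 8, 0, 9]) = [-10, -9, -4, -2, -2, -1, 0, 2/13, 1, 2, 3, 5, 5.64, 7, 7.36, 8, 9]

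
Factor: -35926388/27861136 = -1 * 2^(-2) * 1741321^(-1) * 8981597^1 = -8981597/6965284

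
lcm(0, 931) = 0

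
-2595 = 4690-7285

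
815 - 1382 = -567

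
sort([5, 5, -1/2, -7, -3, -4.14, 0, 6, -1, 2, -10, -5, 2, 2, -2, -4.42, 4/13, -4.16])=[-10, -7, -5, -4.42, -4.16, -4.14, -3, -2, -1, -1/2, 0, 4/13, 2, 2, 2, 5, 5, 6]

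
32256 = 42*768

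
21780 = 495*44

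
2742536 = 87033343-84290807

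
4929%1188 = 177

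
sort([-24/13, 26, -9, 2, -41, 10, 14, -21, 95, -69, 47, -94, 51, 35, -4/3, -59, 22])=[-94, -69, -59, -41, -21, -9, -24/13, -4/3, 2, 10, 14, 22, 26, 35, 47, 51, 95]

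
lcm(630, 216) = 7560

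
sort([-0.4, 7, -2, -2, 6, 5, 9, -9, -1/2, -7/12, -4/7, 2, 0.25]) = [-9, -2, -2, -7/12, -4/7, -1/2, -0.4, 0.25, 2, 5, 6, 7, 9]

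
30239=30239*1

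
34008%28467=5541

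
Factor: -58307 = -1 * 199^1 * 293^1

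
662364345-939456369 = -277092024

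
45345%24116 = 21229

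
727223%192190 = 150653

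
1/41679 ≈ 0.0000240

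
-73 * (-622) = 45406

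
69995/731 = 95 + 550/731 ≈ 95.75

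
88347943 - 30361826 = 57986117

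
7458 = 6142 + 1316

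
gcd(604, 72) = 4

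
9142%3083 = 2976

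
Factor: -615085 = -1*5^1*123017^1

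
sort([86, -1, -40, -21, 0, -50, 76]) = [-50, -40, -21, -1, 0, 76, 86]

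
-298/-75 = 3 + 73/75 ≈ 3.97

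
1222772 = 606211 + 616561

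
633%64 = 57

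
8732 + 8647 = 17379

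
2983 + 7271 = 10254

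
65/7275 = 13/1455 ≈ 0.00893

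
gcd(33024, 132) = 12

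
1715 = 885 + 830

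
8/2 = 4 = 4.00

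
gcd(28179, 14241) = 303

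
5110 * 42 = 214620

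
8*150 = 1200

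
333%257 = 76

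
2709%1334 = 41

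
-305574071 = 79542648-385116719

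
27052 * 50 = 1352600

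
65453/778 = 84 + 101/778 ≈ 84.13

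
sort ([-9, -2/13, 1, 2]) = [-9, -2/13, 1, 2]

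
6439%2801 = 837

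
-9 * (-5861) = 52749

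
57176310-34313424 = 22862886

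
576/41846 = 288/20923 ≈ 0.0138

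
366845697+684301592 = 1051147289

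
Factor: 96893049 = 3^1 * 11^2 * 293^1 * 911^1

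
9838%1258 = 1032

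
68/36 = 17/9 ≈ 1.89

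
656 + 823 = 1479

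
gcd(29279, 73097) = 67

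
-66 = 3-69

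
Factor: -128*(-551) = 2^7*19^1*29^1 = 70528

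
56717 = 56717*1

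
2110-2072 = 38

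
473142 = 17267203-16794061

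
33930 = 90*377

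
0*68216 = 0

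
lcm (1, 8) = 8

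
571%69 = 19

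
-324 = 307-631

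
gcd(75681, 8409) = 8409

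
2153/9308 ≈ 0.231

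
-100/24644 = -25/6161 ≈ -0.00406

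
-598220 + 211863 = -386357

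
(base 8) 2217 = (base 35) xc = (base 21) 2dc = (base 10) 1167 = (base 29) 1b7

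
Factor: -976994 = -1*2^1*23^1*67^1*317^1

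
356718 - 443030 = -86312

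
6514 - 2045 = 4469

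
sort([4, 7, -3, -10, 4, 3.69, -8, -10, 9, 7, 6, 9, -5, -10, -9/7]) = [-10, -10, -10, -8, -5, -3, -9/7, 3.69, 4, 4, 6, 7, 7, 9, 9]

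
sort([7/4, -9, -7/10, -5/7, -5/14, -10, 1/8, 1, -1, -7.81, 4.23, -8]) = [-10, -9, -8, -7.81, -1, -5/7, -7/10, -5/14, 1/8, 1, 7/4, 4.23]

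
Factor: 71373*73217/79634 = 2^(-1)*3^1*29^(-1)*37^1*211^1*347^1*643^1*1373^(-1) = 5225716941/79634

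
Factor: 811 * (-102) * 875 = -1 * 2^1 * 3^1 * 5^3 * 7^1 * 17^1 * 811^1 = -72381750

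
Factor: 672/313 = 2^5 * 3^1 * 7^1 * 313^(-1)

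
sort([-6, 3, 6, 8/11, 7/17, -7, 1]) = [-7, -6, 7/17, 8/11, 1, 3, 6]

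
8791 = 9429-638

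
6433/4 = 1608 + 1/4 = 1608.25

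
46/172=23/86 ≈ 0.267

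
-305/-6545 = 61/1309 ≈ 0.0466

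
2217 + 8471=10688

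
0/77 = 0 = 0.00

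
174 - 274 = -100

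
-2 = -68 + 66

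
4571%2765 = 1806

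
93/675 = 31/225≈0.138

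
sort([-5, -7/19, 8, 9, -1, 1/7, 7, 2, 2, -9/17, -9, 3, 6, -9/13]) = [-9, -5, -1, -9/13, -9/17, -7/19, 1/7, 2, 2, 3, 6, 7, 8, 9]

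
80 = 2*40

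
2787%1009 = 769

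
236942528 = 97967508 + 138975020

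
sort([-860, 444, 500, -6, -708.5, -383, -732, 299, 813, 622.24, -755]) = [-860, -755, -732, -708.5, -383, -6, 299, 444, 500, 622.24, 813]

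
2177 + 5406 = 7583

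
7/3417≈0.00205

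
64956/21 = 21652/7 ≈ 3093.14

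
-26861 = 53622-80483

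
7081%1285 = 656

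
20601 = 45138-24537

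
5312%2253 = 806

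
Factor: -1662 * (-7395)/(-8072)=-1 * 2^(-2) * 3^2 * 5^1 * 17^1 * 29^1 * 277^1 * 1009^(-1)=-6145245/4036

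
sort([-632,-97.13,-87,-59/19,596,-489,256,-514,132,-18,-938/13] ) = [-632,-514,-489,-97.13,-87,-938/13,-18,-59/19,132,256,596] 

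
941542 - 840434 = 101108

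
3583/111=32 + 31/111 ≈ 32.28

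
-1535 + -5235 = -6770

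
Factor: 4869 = 3^2*541^1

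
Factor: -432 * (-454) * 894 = 2^6 * 3^4 * 149^1 * 227^1 = 175338432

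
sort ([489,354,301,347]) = [301,347,354,489]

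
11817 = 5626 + 6191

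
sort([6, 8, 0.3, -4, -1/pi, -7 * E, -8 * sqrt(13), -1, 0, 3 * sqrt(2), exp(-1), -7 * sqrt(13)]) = [-8 * sqrt(13), -7 * sqrt(13), -7 * E, -4, -1, -1/pi, 0, 0.3, exp(-1), 3 * sqrt(2), 6, 8]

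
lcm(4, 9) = 36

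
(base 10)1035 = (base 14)53d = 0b10000001011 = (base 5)13120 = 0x40b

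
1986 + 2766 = 4752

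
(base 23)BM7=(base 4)1202330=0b1100010111100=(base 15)1D22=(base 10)6332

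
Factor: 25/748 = 2^(-2) * 5^2 * 11^(-1) * 17^(-1)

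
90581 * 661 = 59874041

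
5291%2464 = 363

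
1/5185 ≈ 0.000193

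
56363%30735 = 25628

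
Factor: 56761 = 31^1*1831^1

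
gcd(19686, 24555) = 3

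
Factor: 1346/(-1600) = -1 * 2^(-5) * 5^(-2) * 673^1 = -673/800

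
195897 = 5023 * 39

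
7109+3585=10694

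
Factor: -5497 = -1*23^1*239^1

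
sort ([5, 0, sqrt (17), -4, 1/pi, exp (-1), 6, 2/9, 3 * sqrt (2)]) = [-4, 0, 2/9, 1/pi, exp (-1), sqrt (17), 3 * sqrt (2), 5, 6]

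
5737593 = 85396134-79658541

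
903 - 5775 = -4872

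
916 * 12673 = 11608468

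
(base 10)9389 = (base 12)5525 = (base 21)1062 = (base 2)10010010101101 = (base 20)1399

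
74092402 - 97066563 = -22974161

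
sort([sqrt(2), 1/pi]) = [1/pi, sqrt(2)]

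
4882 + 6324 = 11206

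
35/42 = 5/6 ≈ 0.833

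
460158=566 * 813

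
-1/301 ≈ -0.00332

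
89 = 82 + 7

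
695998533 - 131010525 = 564988008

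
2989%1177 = 635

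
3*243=729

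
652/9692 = 163/2423 ≈ 0.0673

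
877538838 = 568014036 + 309524802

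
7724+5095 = 12819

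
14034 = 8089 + 5945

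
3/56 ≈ 0.0536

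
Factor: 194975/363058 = 2^(-1) * 5^2 * 11^1 * 167^(-1) * 709^1 * 1087^(-1)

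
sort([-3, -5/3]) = [-3, -5/3]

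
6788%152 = 100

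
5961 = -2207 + 8168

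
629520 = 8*78690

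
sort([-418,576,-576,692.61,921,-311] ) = [-576,-418,-311,576,692.61,921] 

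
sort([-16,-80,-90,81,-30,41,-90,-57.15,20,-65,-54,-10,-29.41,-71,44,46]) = [-90,-90,-80,-71,-65,-57.15,-54,-30,-29.41,-16,-10,20,41,44,46,81]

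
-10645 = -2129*5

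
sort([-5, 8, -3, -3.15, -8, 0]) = [-8, -5, -3.15, -3, 0, 8]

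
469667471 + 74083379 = 543750850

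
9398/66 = 142+13/33 ≈ 142.39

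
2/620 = 1/310 ≈ 0.00323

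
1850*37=68450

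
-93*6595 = -613335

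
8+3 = 11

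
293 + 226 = 519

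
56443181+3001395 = 59444576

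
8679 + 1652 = 10331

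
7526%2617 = 2292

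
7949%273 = 32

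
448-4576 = -4128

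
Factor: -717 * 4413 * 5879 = -1 * 3^2 * 239^1 * 1471^1 * 5879^1 = -18601867359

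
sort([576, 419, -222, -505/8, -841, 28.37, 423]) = [-841, -222, -505/8, 28.37, 419, 423, 576]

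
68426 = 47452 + 20974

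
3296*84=276864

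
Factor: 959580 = 2^2*3^3*5^1*1777^1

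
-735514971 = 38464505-773979476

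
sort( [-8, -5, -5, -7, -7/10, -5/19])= [-8, -7, -5, -5, -7/10, -5/19]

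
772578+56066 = 828644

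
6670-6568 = 102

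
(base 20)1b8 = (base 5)10003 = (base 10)628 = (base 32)jk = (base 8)1164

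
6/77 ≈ 0.0779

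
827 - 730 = 97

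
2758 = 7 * 394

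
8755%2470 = 1345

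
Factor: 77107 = 83^1*929^1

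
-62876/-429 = 146 + 22/39 ≈ 146.56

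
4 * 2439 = 9756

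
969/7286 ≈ 0.133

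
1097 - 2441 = -1344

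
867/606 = 1 + 87/202 ≈ 1.43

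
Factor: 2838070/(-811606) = -1*5^1*257^(-1)*1579^(-1)*283807^1 = -1419035/405803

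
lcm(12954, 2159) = 12954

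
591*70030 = 41387730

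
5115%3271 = 1844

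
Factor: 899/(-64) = -1*2^(-6)*29^1*31^1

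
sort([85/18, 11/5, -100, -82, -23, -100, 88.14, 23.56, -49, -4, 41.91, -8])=[-100, -100, -82, -49, -23, -8, -4, 11/5, 85/18, 23.56, 41.91, 88.14]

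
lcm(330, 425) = 28050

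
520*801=416520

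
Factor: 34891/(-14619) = -1 * 3^(-1) * 11^(-1) * 23^1 * 37^1 * 41^1 * 443^(-1)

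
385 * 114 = 43890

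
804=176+628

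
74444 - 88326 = -13882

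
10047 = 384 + 9663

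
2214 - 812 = 1402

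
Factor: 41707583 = 83^1*502501^1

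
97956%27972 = 14040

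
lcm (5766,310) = 28830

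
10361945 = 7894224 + 2467721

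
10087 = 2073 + 8014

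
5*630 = 3150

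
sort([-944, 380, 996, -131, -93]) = [-944, -131, -93, 380, 996]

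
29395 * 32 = 940640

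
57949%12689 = 7193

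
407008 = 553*736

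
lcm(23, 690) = 690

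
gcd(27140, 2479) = 1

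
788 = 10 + 778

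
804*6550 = 5266200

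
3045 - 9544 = -6499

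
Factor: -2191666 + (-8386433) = -1 * 3^1 * 7^1 * 31^1 * 16249^1 = -10578099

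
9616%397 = 88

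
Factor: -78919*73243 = -1*73243^1*78919^1 = -5780264317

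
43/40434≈0.00106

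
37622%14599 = 8424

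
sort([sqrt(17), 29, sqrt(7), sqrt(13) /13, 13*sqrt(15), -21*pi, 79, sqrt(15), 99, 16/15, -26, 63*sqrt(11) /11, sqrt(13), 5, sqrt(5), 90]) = [-21*pi, -26, sqrt(13) /13, 16/15, sqrt(5), sqrt(7), sqrt(13), sqrt(15), sqrt(17), 5, 63*sqrt(11) /11, 29, 13*sqrt(15), 79, 90, 99]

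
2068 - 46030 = -43962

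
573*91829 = 52618017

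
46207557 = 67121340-20913783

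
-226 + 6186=5960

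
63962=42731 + 21231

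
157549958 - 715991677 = -558441719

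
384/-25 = -15 - 9/25 = -15.36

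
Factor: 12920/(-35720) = -1 * 17^1 * 47^(-1) = -17/47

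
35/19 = 1 + 16/19 ≈ 1.84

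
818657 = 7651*107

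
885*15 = 13275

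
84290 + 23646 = 107936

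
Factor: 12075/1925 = 3^1 * 11^ (-1) * 23^1 = 69/11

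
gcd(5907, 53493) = 33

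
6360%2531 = 1298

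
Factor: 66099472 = 2^4*1031^1*4007^1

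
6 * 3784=22704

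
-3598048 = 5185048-8783096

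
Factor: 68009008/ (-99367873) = -1*2^4*11^ (-1)*17^ (-1)*127^1*691^ (-1)*769^ (-1)*33469^1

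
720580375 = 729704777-9124402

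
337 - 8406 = -8069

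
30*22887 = 686610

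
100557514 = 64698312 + 35859202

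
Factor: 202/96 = 2^(-4) * 3^(-1) * 101^1 = 101/48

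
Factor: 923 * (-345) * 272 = -1 * 2^4 * 3^1 * 5^1 * 13^1 * 17^1 * 23^1 * 71^1 = -86614320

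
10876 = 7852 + 3024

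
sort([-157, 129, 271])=[-157, 129, 271]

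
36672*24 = 880128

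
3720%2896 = 824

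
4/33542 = 2/16771≈0.000119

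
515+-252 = 263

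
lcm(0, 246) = 0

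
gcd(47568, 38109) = 3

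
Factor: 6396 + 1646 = 2^1 * 4021^1 = 8042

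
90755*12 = 1089060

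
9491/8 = 1186+3/8 ≈ 1186.38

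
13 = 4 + 9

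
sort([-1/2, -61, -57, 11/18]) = [-61, -57, -1/2, 11/18]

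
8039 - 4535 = 3504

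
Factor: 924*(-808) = -1*2^5*3^1*7^1*11^1*101^1 = -746592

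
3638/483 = 7 + 257/483 ≈ 7.53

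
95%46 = 3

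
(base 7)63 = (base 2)101101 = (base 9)50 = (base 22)21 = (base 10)45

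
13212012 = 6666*1982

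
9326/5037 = 1 + 4289/5037 ≈ 1.85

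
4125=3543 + 582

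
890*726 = 646140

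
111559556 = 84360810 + 27198746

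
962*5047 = 4855214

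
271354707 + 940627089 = 1211981796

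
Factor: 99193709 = 9421^1 * 10529^1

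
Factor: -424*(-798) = 2^4*3^1*7^1*19^1*53^1 = 338352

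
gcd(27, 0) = 27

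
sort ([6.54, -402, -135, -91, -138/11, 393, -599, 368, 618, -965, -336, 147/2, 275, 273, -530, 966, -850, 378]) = [-965, -850, -599, -530, -402, -336, -135, -91, -138/11, 6.54, 147/2, 273, 275, 368, 378, 393, 618, 966]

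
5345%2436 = 473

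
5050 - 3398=1652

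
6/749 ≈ 0.00801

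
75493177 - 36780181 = 38712996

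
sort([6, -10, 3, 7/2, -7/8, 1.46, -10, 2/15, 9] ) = [-10, -10, -7/8, 2/15, 1.46, 3, 7/2, 6, 9] 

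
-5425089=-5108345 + -316744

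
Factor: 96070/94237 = 2^1 * 5^1 * 11^(-1) * 659^(-1) * 739^1 = 7390/7249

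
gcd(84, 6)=6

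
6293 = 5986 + 307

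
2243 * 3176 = 7123768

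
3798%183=138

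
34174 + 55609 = 89783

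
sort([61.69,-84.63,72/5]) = [-84.63,72/5,61.69]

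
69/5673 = 23/1891 ≈ 0.0122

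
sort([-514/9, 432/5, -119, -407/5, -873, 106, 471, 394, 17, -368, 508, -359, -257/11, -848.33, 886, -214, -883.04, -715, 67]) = [-883.04, -873, -848.33, -715, -368, -359, -214, -119, -407/5, -514/9, -257/11, 17, 67, 432/5, 106, 394, 471, 508, 886]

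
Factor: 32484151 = 7^1*4640593^1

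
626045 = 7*89435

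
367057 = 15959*23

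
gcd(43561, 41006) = 7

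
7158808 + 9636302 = 16795110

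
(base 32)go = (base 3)201212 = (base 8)1030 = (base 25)lb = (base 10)536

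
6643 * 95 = 631085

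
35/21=1 + 2/3 ≈ 1.67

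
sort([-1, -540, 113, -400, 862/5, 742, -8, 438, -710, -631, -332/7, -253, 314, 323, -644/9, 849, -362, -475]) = [-710, -631, -540, -475, -400, -362, -253, -644/9, -332/7, -8, -1, 113, 862/5, 314, 323, 438, 742, 849]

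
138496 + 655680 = 794176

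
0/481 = 0 = 0.00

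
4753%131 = 37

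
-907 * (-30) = 27210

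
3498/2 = 1749 = 1749.00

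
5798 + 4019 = 9817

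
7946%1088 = 330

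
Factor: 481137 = 3^1 * 19^1 * 23^1 * 367^1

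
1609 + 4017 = 5626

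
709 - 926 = -217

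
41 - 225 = -184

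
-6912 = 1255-8167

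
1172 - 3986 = -2814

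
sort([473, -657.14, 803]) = [-657.14, 473, 803]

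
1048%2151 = 1048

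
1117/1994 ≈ 0.560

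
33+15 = 48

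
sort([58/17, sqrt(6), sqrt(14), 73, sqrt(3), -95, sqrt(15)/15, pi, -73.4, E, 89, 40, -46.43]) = [-95, -73.4, -46.43, sqrt(15)/15, sqrt(3), sqrt(6), E, pi, 58/17, sqrt(14), 40, 73, 89]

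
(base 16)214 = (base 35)f7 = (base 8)1024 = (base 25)l7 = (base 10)532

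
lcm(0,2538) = 0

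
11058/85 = 130 + 8/85 ≈ 130.09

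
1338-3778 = -2440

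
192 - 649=-457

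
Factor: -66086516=-1*2^2*71^1*232699^1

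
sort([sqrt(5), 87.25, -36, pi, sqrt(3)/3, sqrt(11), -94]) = [-94, -36, sqrt(3)/3, sqrt(5), pi, sqrt(11), 87.25]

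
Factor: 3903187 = 3903187^1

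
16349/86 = 190 + 9/86 ≈ 190.10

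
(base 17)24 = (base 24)1e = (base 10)38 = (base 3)1102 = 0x26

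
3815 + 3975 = 7790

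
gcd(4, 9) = 1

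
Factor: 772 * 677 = 2^2 * 193^1 * 677^1 = 522644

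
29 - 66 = -37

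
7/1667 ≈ 0.00420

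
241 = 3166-2925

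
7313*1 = 7313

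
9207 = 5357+3850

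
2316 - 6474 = -4158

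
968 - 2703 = -1735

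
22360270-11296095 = 11064175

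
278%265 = 13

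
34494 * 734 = 25318596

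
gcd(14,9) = 1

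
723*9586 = 6930678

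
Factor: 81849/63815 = 3^1*5^(-1)*12763^(-1)*27283^1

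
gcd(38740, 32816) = 4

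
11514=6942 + 4572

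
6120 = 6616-496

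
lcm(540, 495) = 5940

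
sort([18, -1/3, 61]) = [-1/3, 18, 61]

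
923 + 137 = 1060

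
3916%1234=214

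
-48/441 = -16/147 ≈ -0.109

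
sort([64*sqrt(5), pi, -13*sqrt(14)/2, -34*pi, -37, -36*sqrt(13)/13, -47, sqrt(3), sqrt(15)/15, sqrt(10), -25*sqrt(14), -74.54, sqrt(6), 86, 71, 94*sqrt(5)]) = [-34*pi, -25*sqrt(14), -74.54, -47, -37, -13*sqrt(14)/2, -36*sqrt(13)/13, sqrt(15)/15, sqrt(3), sqrt(6), pi, sqrt(10), 71, 86, 64*sqrt(5), 94*sqrt(5)]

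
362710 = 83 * 4370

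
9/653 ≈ 0.0138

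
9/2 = 4 + 1/2 = 4.50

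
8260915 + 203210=8464125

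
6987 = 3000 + 3987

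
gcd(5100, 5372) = 68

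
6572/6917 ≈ 0.950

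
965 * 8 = 7720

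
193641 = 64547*3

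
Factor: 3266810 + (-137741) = 3^1 * 1043023^1 = 3129069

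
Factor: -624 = -1*2^4*3^1*13^1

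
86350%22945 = 17515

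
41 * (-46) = -1886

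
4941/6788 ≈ 0.728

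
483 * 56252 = 27169716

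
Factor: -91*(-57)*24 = 2^3*3^2*7^1*13^1*19^1 = 124488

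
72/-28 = -2 - 4/7 ≈ -2.57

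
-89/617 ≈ -0.144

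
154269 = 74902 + 79367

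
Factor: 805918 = 2^1 * 53^1 * 7603^1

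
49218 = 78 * 631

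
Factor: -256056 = -1*2^3*3^1*47^1*227^1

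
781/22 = 71/2 = 35.50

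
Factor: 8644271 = 139^1 * 62189^1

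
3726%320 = 206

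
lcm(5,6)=30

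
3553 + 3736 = 7289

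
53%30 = 23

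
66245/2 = 33122 + 1/2 = 33122.50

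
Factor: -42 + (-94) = -1*2^3*17^1 = -136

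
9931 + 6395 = 16326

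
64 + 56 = 120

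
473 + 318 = 791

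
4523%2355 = 2168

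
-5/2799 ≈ -0.00179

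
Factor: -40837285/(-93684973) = 5^1*53^(-1)*131^1*62347^1*1767641^(-1) 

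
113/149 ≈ 0.758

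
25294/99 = 255 + 49/99 ≈ 255.49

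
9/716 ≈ 0.0126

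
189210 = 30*6307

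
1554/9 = 518/3 ≈ 172.67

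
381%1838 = 381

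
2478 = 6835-4357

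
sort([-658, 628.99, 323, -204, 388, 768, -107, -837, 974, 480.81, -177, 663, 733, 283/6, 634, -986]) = [-986, -837, -658, -204, -177, -107, 283/6, 323, 388, 480.81, 628.99, 634, 663, 733, 768, 974]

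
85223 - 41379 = 43844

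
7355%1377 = 470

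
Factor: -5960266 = -1 * 2^1 * 13^1 * 23^1 * 9967^1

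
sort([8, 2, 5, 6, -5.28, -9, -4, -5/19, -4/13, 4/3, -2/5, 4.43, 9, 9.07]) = [-9, -5.28, -4, -2/5, -4/13, -5/19, 4/3, 2, 4.43, 5, 6, 8, 9, 9.07]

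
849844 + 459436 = 1309280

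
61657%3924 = 2797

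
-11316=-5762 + -5554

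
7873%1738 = 921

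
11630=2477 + 9153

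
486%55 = 46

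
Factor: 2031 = 3^1 * 677^1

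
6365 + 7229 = 13594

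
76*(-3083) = -234308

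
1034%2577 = 1034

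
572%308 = 264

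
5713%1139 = 18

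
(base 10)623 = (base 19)1df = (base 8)1157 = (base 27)n2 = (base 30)kn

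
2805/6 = 467 + 1/2 = 467.50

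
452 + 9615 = 10067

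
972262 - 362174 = 610088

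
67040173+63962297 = 131002470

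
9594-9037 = 557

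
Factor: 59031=3^2*7^1*937^1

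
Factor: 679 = 7^1 * 97^1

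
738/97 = 7 + 59/97 ≈ 7.61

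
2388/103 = 23+19/103 ≈ 23.18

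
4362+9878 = 14240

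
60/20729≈0.00289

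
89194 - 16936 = 72258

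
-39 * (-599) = 23361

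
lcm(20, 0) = 0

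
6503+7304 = 13807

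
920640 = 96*9590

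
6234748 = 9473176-3238428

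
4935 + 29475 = 34410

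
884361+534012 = 1418373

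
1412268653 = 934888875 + 477379778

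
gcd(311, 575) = 1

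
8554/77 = 1222/11 ≈ 111.09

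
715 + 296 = 1011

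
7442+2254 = 9696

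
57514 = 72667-15153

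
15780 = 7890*2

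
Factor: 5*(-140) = -1*2^2*5^2*7^1 = -700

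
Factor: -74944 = -1 * 2^6 * 1171^1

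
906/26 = 34 + 11/13 ≈ 34.85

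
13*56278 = 731614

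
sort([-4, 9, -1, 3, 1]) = [-4, -1, 1, 3, 9]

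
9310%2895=625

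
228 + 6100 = 6328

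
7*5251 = 36757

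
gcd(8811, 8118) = 99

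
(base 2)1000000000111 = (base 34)3in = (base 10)4103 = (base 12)245b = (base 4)1000013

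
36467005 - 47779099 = -11312094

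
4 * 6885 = 27540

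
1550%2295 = 1550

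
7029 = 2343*3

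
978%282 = 132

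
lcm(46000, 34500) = 138000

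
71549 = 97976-26427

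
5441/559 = 9 + 410/559 ≈ 9.73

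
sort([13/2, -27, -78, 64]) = [-78, -27, 13/2, 64]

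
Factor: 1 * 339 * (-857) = -1 * 3^1 * 113^1 * 857^1 = -290523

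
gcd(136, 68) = 68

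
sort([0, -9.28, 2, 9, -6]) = [-9.28, -6, 0, 2, 9]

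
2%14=2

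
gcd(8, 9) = 1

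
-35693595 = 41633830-77327425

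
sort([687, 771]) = [687, 771]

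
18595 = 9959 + 8636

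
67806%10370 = 5586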